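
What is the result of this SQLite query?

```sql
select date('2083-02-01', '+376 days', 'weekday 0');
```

2084-02-13

Applying '+376 days' to 2083-02-01: counting 376 days forward gives 2084-02-12.
`weekday 0` advances to the next Sunday; 2084-02-12 is a Saturday, so it moves forward to 2084-02-13.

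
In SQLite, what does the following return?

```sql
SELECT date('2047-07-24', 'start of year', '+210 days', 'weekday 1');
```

`start of year` rewinds 2047-07-24 to 2047-01-01.
Applying '+210 days' to 2047-01-01: counting 210 days forward gives 2047-07-30.
`weekday 1` advances to the next Monday; 2047-07-30 is a Tuesday, so it moves forward to 2047-08-05.

2047-08-05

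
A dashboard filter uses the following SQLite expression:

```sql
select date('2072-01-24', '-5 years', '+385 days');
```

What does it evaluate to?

Adding -5 years to 2072-01-24 gives 2067-01-24.
Applying '+385 days' to 2067-01-24: counting 385 days forward gives 2068-02-13.

2068-02-13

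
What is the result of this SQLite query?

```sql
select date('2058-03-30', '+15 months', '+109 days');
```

2059-10-17

Adding +15 months to 2058-03-30 gives 2059-06-30.
Applying '+109 days' to 2059-06-30: counting 109 days forward gives 2059-10-17.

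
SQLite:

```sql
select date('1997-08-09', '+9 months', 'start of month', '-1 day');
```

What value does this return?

Adding +9 months to 1997-08-09 gives 1998-05-09.
`start of month` rewinds 1998-05-09 to 1998-05-01.
Going back 1 day from 1998-05-01 reaches 1998-04-30 (last day of April, 30 days).

1998-04-30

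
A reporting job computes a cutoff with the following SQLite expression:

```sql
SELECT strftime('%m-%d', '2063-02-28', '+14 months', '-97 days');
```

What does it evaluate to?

01-22

First apply '+14 months', '-97 days': 2063-02-28 → 2064-01-22.
`%m-%d` extracts the month-day: 01-22.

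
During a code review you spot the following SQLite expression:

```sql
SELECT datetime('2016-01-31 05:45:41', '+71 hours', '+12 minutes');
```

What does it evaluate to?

2016-02-03 04:57:41

+71 hours from 2016-01-31 05:45:41 is 2016-02-03 04:45:41 (crosses midnight).
+12 minutes from 2016-02-03 04:45:41 is 2016-02-03 04:57:41.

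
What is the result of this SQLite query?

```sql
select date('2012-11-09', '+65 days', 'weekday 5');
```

2013-01-18

Applying '+65 days' to 2012-11-09: counting 65 days forward gives 2013-01-13.
`weekday 5` advances to the next Friday; 2013-01-13 is a Sunday, so it moves forward to 2013-01-18.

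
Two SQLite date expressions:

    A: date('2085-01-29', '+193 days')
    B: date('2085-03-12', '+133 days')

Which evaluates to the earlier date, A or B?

A = 2085-08-10.
B = 2085-07-23.
B is earlier.

B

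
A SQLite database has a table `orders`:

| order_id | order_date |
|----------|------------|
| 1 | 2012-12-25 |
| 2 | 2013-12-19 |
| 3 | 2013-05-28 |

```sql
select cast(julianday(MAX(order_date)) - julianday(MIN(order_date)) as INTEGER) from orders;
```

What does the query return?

MIN = 2012-12-25, MAX = 2013-12-19.
6 days remain in December 2012 after the 25th (31 − 25).
Full months from January 2013 through November 2013 contribute their day counts.
Then 19 days into December 2013.
Total: 6 + 31 + 28 + 31 + 30 + 31 + 30 + 31 + 31 + 30 + 31 + 30 + 19 = 359.

359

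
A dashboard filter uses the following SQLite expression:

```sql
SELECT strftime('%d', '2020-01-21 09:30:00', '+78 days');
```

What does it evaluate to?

08

First apply '+78 days': 2020-01-21 09:30:00 → 2020-04-08 09:30:00.
`%d` extracts the 2-digit day of month: 08.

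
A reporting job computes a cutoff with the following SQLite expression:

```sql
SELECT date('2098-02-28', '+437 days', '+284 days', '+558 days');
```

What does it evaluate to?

2101-08-31

Applying '+437 days' to 2098-02-28: counting 437 days forward gives 2099-05-11.
Applying '+284 days' to 2099-05-11: counting 284 days forward gives 2100-02-19.
Applying '+558 days' to 2100-02-19: counting 558 days forward gives 2101-08-31.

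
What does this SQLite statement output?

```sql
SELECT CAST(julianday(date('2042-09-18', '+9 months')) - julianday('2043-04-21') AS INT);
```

Adding +9 months to 2042-09-18 gives 2043-06-18.
9 days remain in April 2043 after the 21st (30 − 21).
May 2043: 31 days.
Then 18 days into June 2043.
Total: 9 + 31 + 18 = 58.

58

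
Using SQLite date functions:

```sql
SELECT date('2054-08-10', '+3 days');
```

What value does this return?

Advancing 3 more days within August lands on 2054-08-13.

2054-08-13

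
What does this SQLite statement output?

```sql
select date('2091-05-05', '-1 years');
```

2090-05-05

Adding -1 year to 2091-05-05 gives 2090-05-05.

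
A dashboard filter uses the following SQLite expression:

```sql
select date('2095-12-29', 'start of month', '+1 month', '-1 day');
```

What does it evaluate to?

2095-12-31

`start of month` rewinds 2095-12-29 to 2095-12-01.
Adding +1 month to 2095-12-01 gives 2096-01-01.
Going back 1 day from 2096-01-01 reaches 2095-12-31 (last day of December, 31 days).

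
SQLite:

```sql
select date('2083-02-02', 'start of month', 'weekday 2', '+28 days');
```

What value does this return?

`start of month` rewinds 2083-02-02 to 2083-02-01.
`weekday 2` advances to the next Tuesday; 2083-02-01 is a Monday, so it moves forward to 2083-02-02.
February 2083 has 28 days; 26 remain after the 2nd, so 27 days reach 2083-03-01.
Advancing 1 more day within March lands on 2083-03-02.

2083-03-02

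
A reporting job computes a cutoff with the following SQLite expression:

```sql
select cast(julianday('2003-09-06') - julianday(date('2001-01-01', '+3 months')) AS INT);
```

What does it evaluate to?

Adding +3 months to 2001-01-01 gives 2001-04-01.
29 days remain in April 2001 after the 1st (30 − 1).
Full months from May 2001 through August 2003 contribute their day counts.
Then 6 days into September 2003.
Total: 29 + 31 + 30 + 31 + 31 + 30 + 31 + 30 + 31 + 31 + 28 + 31 + 30 + 31 + 30 + 31 + 31 + 30 + 31 + 30 + 31 + 31 + 28 + 31 + 30 + 31 + 30 + 31 + 31 + 6 = 888.

888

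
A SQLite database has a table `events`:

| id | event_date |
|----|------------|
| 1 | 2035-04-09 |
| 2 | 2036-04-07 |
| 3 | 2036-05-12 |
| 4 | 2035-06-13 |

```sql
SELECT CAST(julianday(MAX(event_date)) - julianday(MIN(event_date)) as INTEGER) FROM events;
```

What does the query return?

399

MIN = 2035-04-09, MAX = 2036-05-12.
21 days remain in April 2035 after the 9th (30 − 9).
Full months from May 2035 through April 2036 contribute their day counts.
Then 12 days into May 2036.
Total: 21 + 31 + 30 + 31 + 31 + 30 + 31 + 30 + 31 + 31 + 29 + 31 + 30 + 12 = 399.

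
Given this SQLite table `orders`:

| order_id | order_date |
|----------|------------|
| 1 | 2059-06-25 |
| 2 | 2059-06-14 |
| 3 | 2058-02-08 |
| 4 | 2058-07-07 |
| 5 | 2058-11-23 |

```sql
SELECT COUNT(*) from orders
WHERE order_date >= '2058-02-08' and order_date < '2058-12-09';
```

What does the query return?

3

Rows in [2058-02-08, 2058-12-09): 2058-02-08, 2058-07-07, 2058-11-23 → 3 rows.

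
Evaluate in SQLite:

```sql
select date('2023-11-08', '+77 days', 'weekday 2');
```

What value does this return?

Applying '+77 days' to 2023-11-08: counting 77 days forward gives 2024-01-24.
`weekday 2` advances to the next Tuesday; 2024-01-24 is a Wednesday, so it moves forward to 2024-01-30.

2024-01-30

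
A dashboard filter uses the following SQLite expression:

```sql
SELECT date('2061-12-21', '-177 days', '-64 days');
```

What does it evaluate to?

Applying '-177 days' to 2061-12-21: counting 177 days back gives 2061-06-27.
Applying '-64 days' to 2061-06-27: counting 64 days back gives 2061-04-24.

2061-04-24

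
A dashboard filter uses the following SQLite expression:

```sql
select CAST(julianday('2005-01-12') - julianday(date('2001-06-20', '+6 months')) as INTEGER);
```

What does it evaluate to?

1119

Adding +6 months to 2001-06-20 gives 2001-12-20.
11 days remain in December 2001 after the 20th (31 − 20).
Full months from January 2002 through December 2004 contribute their day counts.
Then 12 days into January 2005.
Total: 11 + 31 + 28 + 31 + 30 + 31 + 30 + 31 + 31 + 30 + 31 + 30 + 31 + 31 + 28 + 31 + 30 + 31 + 30 + 31 + 31 + 30 + 31 + 30 + 31 + 31 + 29 + 31 + 30 + 31 + 30 + 31 + 31 + 30 + 31 + 30 + 31 + 12 = 1119.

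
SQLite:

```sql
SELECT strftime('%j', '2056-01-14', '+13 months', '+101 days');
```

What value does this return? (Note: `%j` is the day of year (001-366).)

146

First apply '+13 months', '+101 days': 2056-01-14 → 2057-05-26.
Day-of-year for 2057-05-26: days since 2057-01-01 inclusive = 146, zero-padded to 146.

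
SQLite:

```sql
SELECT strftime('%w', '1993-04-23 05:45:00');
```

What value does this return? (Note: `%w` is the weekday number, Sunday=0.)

5

1993-04-23 is a Friday; with Sunday=0 that is 5.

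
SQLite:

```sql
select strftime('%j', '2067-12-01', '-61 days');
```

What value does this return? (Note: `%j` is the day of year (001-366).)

First apply '-61 days': 2067-12-01 → 2067-10-01.
Day-of-year for 2067-10-01: days since 2067-01-01 inclusive = 274, zero-padded to 274.

274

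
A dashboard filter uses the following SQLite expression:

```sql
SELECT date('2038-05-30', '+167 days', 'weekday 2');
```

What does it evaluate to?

Applying '+167 days' to 2038-05-30: counting 167 days forward gives 2038-11-13.
`weekday 2` advances to the next Tuesday; 2038-11-13 is a Saturday, so it moves forward to 2038-11-16.

2038-11-16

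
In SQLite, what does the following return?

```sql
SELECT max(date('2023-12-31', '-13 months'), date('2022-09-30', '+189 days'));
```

date('2023-12-31', '-13 months') → 2022-12-01.
date('2022-09-30', '+189 days') → 2023-04-07.
Later of the two is 2023-04-07.

2023-04-07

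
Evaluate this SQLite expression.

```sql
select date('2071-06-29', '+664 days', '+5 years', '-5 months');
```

2077-11-23

Applying '+664 days' to 2071-06-29: counting 664 days forward gives 2073-04-23.
Adding +5 years to 2073-04-23 gives 2078-04-23.
Adding -5 months to 2078-04-23 gives 2077-11-23.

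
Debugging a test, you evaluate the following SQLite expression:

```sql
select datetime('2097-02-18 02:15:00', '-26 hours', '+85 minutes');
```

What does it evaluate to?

-26 hours from 2097-02-18 02:15:00 is 2097-02-17 00:15:00 (crosses midnight).
85 minutes = 1h 25m; +85 minutes from 2097-02-17 00:15:00 is 2097-02-17 01:40:00.

2097-02-17 01:40:00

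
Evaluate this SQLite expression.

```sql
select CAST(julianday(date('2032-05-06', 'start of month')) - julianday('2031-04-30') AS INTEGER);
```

367

`start of month` rewinds 2032-05-06 to 2032-05-01.
0 days remain in April 2031 after the 30th (30 − 30).
Full months from May 2031 through April 2032 contribute their day counts.
Then 1 day into May 2032.
Total: 0 + 31 + 30 + 31 + 31 + 30 + 31 + 30 + 31 + 31 + 29 + 31 + 30 + 1 = 367.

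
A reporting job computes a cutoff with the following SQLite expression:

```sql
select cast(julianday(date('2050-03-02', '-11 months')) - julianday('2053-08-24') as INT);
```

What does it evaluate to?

-1605

Adding -11 months to 2050-03-02 gives 2049-04-02.
28 days remain in April 2049 after the 2nd (30 − 2).
Full months from May 2049 through July 2053 contribute their day counts.
Then 24 days into August 2053.
Total: 28 + 31 + 30 + 31 + 31 + 30 + 31 + 30 + 31 + 31 + 28 + 31 + 30 + 31 + 30 + 31 + 31 + 30 + 31 + 30 + 31 + 31 + 28 + 31 + 30 + 31 + 30 + 31 + 31 + 30 + 31 + 30 + 31 + 31 + 29 + 31 + 30 + 31 + 30 + 31 + 31 + 30 + 31 + 30 + 31 + 31 + 28 + 31 + 30 + 31 + 30 + 31 + 24 = 1605.
The subtraction is earlier − later, so the result is −1605 → -1605.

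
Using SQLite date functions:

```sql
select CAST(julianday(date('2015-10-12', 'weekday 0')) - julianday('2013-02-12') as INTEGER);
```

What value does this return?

`weekday 0` advances to the next Sunday; 2015-10-12 is a Monday, so it moves forward to 2015-10-18.
16 days remain in February 2013 after the 12th (28 − 12).
Full months from March 2013 through September 2015 contribute their day counts.
Then 18 days into October 2015.
Total: 16 + 31 + 30 + 31 + 30 + 31 + 31 + 30 + 31 + 30 + 31 + 31 + 28 + 31 + 30 + 31 + 30 + 31 + 31 + 30 + 31 + 30 + 31 + 31 + 28 + 31 + 30 + 31 + 30 + 31 + 31 + 30 + 18 = 978.

978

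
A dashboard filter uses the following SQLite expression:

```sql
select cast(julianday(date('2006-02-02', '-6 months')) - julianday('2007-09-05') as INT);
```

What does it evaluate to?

-764

Adding -6 months to 2006-02-02 gives 2005-08-02.
29 days remain in August 2005 after the 2nd (31 − 2).
Full months from September 2005 through August 2007 contribute their day counts.
Then 5 days into September 2007.
Total: 29 + 30 + 31 + 30 + 31 + 31 + 28 + 31 + 30 + 31 + 30 + 31 + 31 + 30 + 31 + 30 + 31 + 31 + 28 + 31 + 30 + 31 + 30 + 31 + 31 + 5 = 764.
The subtraction is earlier − later, so the result is −764 → -764.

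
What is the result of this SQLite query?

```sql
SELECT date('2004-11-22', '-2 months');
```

Adding -2 months to 2004-11-22 gives 2004-09-22.

2004-09-22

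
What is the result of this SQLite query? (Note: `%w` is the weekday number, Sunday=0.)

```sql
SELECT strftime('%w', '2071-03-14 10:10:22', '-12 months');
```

First apply '-12 months': 2071-03-14 10:10:22 → 2070-03-14 10:10:22.
2070-03-14 is a Friday; with Sunday=0 that is 5.

5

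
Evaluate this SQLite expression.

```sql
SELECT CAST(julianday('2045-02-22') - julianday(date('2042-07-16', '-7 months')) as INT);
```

Adding -7 months to 2042-07-16 gives 2041-12-16.
15 days remain in December 2041 after the 16th (31 − 16).
Full months from January 2042 through January 2045 contribute their day counts.
Then 22 days into February 2045.
Total: 15 + 31 + 28 + 31 + 30 + 31 + 30 + 31 + 31 + 30 + 31 + 30 + 31 + 31 + 28 + 31 + 30 + 31 + 30 + 31 + 31 + 30 + 31 + 30 + 31 + 31 + 29 + 31 + 30 + 31 + 30 + 31 + 31 + 30 + 31 + 30 + 31 + 31 + 22 = 1164.

1164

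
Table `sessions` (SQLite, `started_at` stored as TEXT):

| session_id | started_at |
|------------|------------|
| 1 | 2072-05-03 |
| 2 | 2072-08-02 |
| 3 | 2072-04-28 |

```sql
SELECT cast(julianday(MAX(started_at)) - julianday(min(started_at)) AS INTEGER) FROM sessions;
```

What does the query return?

MIN = 2072-04-28, MAX = 2072-08-02.
2 days remain in April 2072 after the 28th (30 − 28).
May 2072: 31 days.
June 2072: 30 days.
July 2072: 31 days.
Then 2 days into August 2072.
Total: 2 + 31 + 30 + 31 + 2 = 96.

96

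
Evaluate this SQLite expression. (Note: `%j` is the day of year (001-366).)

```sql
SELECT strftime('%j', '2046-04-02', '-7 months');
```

245

First apply '-7 months': 2046-04-02 → 2045-09-02.
Day-of-year for 2045-09-02: days since 2045-01-01 inclusive = 245, zero-padded to 245.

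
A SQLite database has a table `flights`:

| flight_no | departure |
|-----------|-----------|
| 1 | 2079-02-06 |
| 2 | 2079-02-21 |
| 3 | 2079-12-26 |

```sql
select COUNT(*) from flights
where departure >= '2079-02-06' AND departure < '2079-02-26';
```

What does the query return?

2

Rows in [2079-02-06, 2079-02-26): 2079-02-06, 2079-02-21 → 2 rows.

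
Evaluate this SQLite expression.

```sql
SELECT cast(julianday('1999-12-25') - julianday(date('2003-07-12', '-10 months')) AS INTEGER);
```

Adding -10 months to 2003-07-12 gives 2002-09-12.
6 days remain in December 1999 after the 25th (31 − 25).
Full months from January 2000 through August 2002 contribute their day counts.
Then 12 days into September 2002.
Total: 6 + 31 + 29 + 31 + 30 + 31 + 30 + 31 + 31 + 30 + 31 + 30 + 31 + 31 + 28 + 31 + 30 + 31 + 30 + 31 + 31 + 30 + 31 + 30 + 31 + 31 + 28 + 31 + 30 + 31 + 30 + 31 + 31 + 12 = 992.
The subtraction is earlier − later, so the result is −992 → -992.

-992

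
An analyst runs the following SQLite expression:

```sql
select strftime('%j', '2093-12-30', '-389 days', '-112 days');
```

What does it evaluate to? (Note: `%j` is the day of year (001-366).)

First apply '-389 days', '-112 days': 2093-12-30 → 2092-08-16.
Day-of-year for 2092-08-16: days since 2092-01-01 inclusive = 229, zero-padded to 229.

229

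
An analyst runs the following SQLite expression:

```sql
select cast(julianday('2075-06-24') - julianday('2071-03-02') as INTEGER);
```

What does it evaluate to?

29 days remain in March 2071 after the 2nd (31 − 2).
Full months from April 2071 through May 2075 contribute their day counts.
Then 24 days into June 2075.
Total: 29 + 30 + 31 + 30 + 31 + 31 + 30 + 31 + 30 + 31 + 31 + 29 + 31 + 30 + 31 + 30 + 31 + 31 + 30 + 31 + 30 + 31 + 31 + 28 + 31 + 30 + 31 + 30 + 31 + 31 + 30 + 31 + 30 + 31 + 31 + 28 + 31 + 30 + 31 + 30 + 31 + 31 + 30 + 31 + 30 + 31 + 31 + 28 + 31 + 30 + 31 + 24 = 1575.

1575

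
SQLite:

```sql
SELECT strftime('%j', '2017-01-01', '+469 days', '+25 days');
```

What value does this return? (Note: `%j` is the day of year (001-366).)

130

First apply '+469 days', '+25 days': 2017-01-01 → 2018-05-10.
Day-of-year for 2018-05-10: days since 2018-01-01 inclusive = 130, zero-padded to 130.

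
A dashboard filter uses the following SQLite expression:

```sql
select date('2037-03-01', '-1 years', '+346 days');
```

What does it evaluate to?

2037-02-10

Adding -1 year to 2037-03-01 gives 2036-03-01.
Applying '+346 days' to 2036-03-01: counting 346 days forward gives 2037-02-10.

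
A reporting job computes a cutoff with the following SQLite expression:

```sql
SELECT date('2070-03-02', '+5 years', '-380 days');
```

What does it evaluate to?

Adding +5 years to 2070-03-02 gives 2075-03-02.
Applying '-380 days' to 2075-03-02: counting 380 days back gives 2074-02-15.

2074-02-15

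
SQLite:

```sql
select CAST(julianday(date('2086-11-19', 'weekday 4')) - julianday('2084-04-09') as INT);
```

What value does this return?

`weekday 4` advances to the next Thursday; 2086-11-19 is a Tuesday, so it moves forward to 2086-11-21.
21 days remain in April 2084 after the 9th (30 − 9).
Full months from May 2084 through October 2086 contribute their day counts.
Then 21 days into November 2086.
Total: 21 + 31 + 30 + 31 + 31 + 30 + 31 + 30 + 31 + 31 + 28 + 31 + 30 + 31 + 30 + 31 + 31 + 30 + 31 + 30 + 31 + 31 + 28 + 31 + 30 + 31 + 30 + 31 + 31 + 30 + 31 + 21 = 956.

956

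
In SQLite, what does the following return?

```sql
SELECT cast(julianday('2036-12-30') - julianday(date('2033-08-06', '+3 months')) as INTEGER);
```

1150

Adding +3 months to 2033-08-06 gives 2033-11-06.
24 days remain in November 2033 after the 6th (30 − 6).
Full months from December 2033 through November 2036 contribute their day counts.
Then 30 days into December 2036.
Total: 24 + 31 + 31 + 28 + 31 + 30 + 31 + 30 + 31 + 31 + 30 + 31 + 30 + 31 + 31 + 28 + 31 + 30 + 31 + 30 + 31 + 31 + 30 + 31 + 30 + 31 + 31 + 29 + 31 + 30 + 31 + 30 + 31 + 31 + 30 + 31 + 30 + 30 = 1150.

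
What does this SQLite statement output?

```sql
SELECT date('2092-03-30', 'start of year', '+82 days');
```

`start of year` rewinds 2092-03-30 to 2092-01-01.
Applying '+82 days' to 2092-01-01: counting 82 days forward gives 2092-03-23.

2092-03-23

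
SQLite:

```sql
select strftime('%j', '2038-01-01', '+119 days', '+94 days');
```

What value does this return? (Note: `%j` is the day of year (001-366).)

First apply '+119 days', '+94 days': 2038-01-01 → 2038-08-02.
Day-of-year for 2038-08-02: days since 2038-01-01 inclusive = 214, zero-padded to 214.

214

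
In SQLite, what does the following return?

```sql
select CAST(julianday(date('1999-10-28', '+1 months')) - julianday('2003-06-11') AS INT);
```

-1291

Adding +1 month to 1999-10-28 gives 1999-11-28.
2 days remain in November 1999 after the 28th (30 − 28).
Full months from December 1999 through May 2003 contribute their day counts.
Then 11 days into June 2003.
Total: 2 + 31 + 31 + 29 + 31 + 30 + 31 + 30 + 31 + 31 + 30 + 31 + 30 + 31 + 31 + 28 + 31 + 30 + 31 + 30 + 31 + 31 + 30 + 31 + 30 + 31 + 31 + 28 + 31 + 30 + 31 + 30 + 31 + 31 + 30 + 31 + 30 + 31 + 31 + 28 + 31 + 30 + 31 + 11 = 1291.
The subtraction is earlier − later, so the result is −1291 → -1291.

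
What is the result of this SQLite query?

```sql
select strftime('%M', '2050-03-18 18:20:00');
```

20

`%M` extracts the 2-digit minute: 20.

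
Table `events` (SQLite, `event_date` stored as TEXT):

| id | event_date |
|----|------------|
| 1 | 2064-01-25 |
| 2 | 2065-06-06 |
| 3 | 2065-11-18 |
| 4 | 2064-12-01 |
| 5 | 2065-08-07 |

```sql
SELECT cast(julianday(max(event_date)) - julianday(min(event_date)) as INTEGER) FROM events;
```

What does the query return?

663

MIN = 2064-01-25, MAX = 2065-11-18.
6 days remain in January 2064 after the 25th (31 − 25).
Full months from February 2064 through October 2065 contribute their day counts.
Then 18 days into November 2065.
Total: 6 + 29 + 31 + 30 + 31 + 30 + 31 + 31 + 30 + 31 + 30 + 31 + 31 + 28 + 31 + 30 + 31 + 30 + 31 + 31 + 30 + 31 + 18 = 663.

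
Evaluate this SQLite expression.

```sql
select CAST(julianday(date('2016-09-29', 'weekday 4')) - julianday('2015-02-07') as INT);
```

`weekday 4` advances to the next Thursday; 2016-09-29 is already a Thursday, so it stays at 2016-09-29.
21 days remain in February 2015 after the 7th (28 − 7).
Full months from March 2015 through August 2016 contribute their day counts.
Then 29 days into September 2016.
Total: 21 + 31 + 30 + 31 + 30 + 31 + 31 + 30 + 31 + 30 + 31 + 31 + 29 + 31 + 30 + 31 + 30 + 31 + 31 + 29 = 600.

600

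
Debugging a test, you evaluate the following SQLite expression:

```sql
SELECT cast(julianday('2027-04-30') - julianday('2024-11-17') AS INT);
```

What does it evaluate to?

894

13 days remain in November 2024 after the 17th (30 − 17).
Full months from December 2024 through March 2027 contribute their day counts.
Then 30 days into April 2027.
Total: 13 + 31 + 31 + 28 + 31 + 30 + 31 + 30 + 31 + 31 + 30 + 31 + 30 + 31 + 31 + 28 + 31 + 30 + 31 + 30 + 31 + 31 + 30 + 31 + 30 + 31 + 31 + 28 + 31 + 30 = 894.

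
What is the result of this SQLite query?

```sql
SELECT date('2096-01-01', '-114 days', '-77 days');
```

Applying '-114 days' to 2096-01-01: counting 114 days back gives 2095-09-09.
Applying '-77 days' to 2095-09-09: counting 77 days back gives 2095-06-24.

2095-06-24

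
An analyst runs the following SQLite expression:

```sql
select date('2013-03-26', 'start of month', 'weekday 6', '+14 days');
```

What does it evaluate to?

2013-03-16

`start of month` rewinds 2013-03-26 to 2013-03-01.
`weekday 6` advances to the next Saturday; 2013-03-01 is a Friday, so it moves forward to 2013-03-02.
Advancing 14 more days within March lands on 2013-03-16.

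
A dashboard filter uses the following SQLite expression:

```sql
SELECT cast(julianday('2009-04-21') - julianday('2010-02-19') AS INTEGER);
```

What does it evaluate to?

9 days remain in April 2009 after the 21st (30 − 21).
Full months from May 2009 through January 2010 contribute their day counts.
Then 19 days into February 2010.
Total: 9 + 31 + 30 + 31 + 31 + 30 + 31 + 30 + 31 + 31 + 19 = 304.
The subtraction is earlier − later, so the result is −304 → -304.

-304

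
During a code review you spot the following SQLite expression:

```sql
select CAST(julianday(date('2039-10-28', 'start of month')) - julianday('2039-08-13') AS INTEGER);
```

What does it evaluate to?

`start of month` rewinds 2039-10-28 to 2039-10-01.
18 days remain in August 2039 after the 13th (31 − 13).
September 2039: 30 days.
Then 1 day into October 2039.
Total: 18 + 30 + 1 = 49.

49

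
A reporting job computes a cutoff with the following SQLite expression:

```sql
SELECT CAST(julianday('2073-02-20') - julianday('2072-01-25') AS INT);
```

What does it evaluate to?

6 days remain in January 2072 after the 25th (31 − 25).
Full months from February 2072 through January 2073 contribute their day counts.
Then 20 days into February 2073.
Total: 6 + 29 + 31 + 30 + 31 + 30 + 31 + 31 + 30 + 31 + 30 + 31 + 31 + 20 = 392.

392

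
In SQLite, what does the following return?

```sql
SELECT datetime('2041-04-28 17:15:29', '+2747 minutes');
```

2041-04-30 15:02:29

2747 minutes = 45h 47m; +2747 minutes from 2041-04-28 17:15:29 is 2041-04-30 15:02:29 (crosses midnight).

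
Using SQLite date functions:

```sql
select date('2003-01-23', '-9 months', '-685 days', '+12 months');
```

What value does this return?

2001-06-07

Adding -9 months to 2003-01-23 gives 2002-04-23.
Applying '-685 days' to 2002-04-23: counting 685 days back gives 2000-06-07.
Adding +12 months to 2000-06-07 gives 2001-06-07.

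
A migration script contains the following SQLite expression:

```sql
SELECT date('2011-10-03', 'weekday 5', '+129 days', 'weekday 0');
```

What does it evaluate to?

`weekday 5` advances to the next Friday; 2011-10-03 is a Monday, so it moves forward to 2011-10-07.
Applying '+129 days' to 2011-10-07: counting 129 days forward gives 2012-02-13.
`weekday 0` advances to the next Sunday; 2012-02-13 is a Monday, so it moves forward to 2012-02-19.

2012-02-19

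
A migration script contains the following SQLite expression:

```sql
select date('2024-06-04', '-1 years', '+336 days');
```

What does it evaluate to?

2024-05-05

Adding -1 year to 2024-06-04 gives 2023-06-04.
Applying '+336 days' to 2023-06-04: counting 336 days forward gives 2024-05-05.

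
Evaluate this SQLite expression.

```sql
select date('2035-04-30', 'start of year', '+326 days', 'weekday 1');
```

`start of year` rewinds 2035-04-30 to 2035-01-01.
Applying '+326 days' to 2035-01-01: counting 326 days forward gives 2035-11-23.
`weekday 1` advances to the next Monday; 2035-11-23 is a Friday, so it moves forward to 2035-11-26.

2035-11-26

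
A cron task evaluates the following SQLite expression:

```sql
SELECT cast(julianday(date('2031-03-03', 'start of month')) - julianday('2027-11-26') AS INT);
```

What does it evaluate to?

`start of month` rewinds 2031-03-03 to 2031-03-01.
4 days remain in November 2027 after the 26th (30 − 26).
Full months from December 2027 through February 2031 contribute their day counts.
Then 1 day into March 2031.
Total: 4 + 31 + 31 + 29 + 31 + 30 + 31 + 30 + 31 + 31 + 30 + 31 + 30 + 31 + 31 + 28 + 31 + 30 + 31 + 30 + 31 + 31 + 30 + 31 + 30 + 31 + 31 + 28 + 31 + 30 + 31 + 30 + 31 + 31 + 30 + 31 + 30 + 31 + 31 + 28 + 1 = 1191.

1191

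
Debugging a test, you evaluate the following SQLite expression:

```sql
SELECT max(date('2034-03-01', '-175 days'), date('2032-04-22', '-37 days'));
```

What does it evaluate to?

date('2034-03-01', '-175 days') → 2033-09-07.
date('2032-04-22', '-37 days') → 2032-03-16.
Later of the two is 2033-09-07.

2033-09-07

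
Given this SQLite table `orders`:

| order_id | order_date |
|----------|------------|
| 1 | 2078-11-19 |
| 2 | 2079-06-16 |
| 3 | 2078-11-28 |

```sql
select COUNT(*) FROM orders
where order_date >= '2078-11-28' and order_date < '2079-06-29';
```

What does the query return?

Rows in [2078-11-28, 2079-06-29): 2079-06-16, 2078-11-28 → 2 rows.

2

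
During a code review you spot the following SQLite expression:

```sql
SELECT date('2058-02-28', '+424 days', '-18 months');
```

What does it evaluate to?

2057-10-28

Applying '+424 days' to 2058-02-28: counting 424 days forward gives 2059-04-28.
Adding -18 months to 2059-04-28 gives 2057-10-28.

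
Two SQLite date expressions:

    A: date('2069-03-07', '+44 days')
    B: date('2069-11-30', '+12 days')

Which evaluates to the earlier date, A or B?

A = 2069-04-20.
B = 2069-12-12.
A is earlier.

A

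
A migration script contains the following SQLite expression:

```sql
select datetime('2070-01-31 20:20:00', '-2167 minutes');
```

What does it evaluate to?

2167 minutes = 36h 7m; -2167 minutes from 2070-01-31 20:20:00 is 2070-01-30 08:13:00 (crosses midnight).

2070-01-30 08:13:00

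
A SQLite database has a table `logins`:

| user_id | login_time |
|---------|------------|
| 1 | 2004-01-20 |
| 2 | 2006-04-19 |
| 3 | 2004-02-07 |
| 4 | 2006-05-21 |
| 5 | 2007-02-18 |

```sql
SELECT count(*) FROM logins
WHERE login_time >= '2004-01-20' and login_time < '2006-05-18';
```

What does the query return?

3

Rows in [2004-01-20, 2006-05-18): 2004-01-20, 2006-04-19, 2004-02-07 → 3 rows.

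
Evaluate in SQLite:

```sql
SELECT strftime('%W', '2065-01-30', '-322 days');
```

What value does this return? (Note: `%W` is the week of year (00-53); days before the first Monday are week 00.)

10

First apply '-322 days': 2065-01-30 → 2064-03-14.
2064-03-14 is a Friday. SQLite's %W counts Mondays since the year started; the result is 10.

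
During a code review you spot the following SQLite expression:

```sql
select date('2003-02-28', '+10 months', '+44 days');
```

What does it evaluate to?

Adding +10 months to 2003-02-28 gives 2003-12-28.
Applying '+44 days' to 2003-12-28: counting 44 days forward gives 2004-02-10.

2004-02-10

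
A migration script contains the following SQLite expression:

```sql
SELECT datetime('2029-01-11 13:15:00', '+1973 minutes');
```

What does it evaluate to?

2029-01-12 22:08:00

1973 minutes = 32h 53m; +1973 minutes from 2029-01-11 13:15:00 is 2029-01-12 22:08:00 (crosses midnight).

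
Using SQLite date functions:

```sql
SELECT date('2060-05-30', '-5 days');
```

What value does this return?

Going back 5 days within May lands on 2060-05-25.

2060-05-25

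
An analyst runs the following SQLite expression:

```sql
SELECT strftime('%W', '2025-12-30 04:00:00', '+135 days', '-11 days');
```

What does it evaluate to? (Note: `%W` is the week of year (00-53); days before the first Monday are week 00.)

First apply '+135 days', '-11 days': 2025-12-30 04:00:00 → 2026-05-03 04:00:00.
2026-05-03 is a Sunday. SQLite's %W counts Mondays since the year started; the result is 17.

17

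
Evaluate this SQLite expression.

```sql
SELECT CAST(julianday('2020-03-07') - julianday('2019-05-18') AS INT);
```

294

13 days remain in May 2019 after the 18th (31 − 18).
Full months from June 2019 through February 2020 contribute their day counts.
Then 7 days into March 2020.
Total: 13 + 30 + 31 + 31 + 30 + 31 + 30 + 31 + 31 + 29 + 7 = 294.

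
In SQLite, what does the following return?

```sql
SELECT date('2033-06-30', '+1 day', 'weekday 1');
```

2033-07-04

June 2033 has 30 days; 0 remain after the 30th, so 1 days reach 2033-07-01.
`weekday 1` advances to the next Monday; 2033-07-01 is a Friday, so it moves forward to 2033-07-04.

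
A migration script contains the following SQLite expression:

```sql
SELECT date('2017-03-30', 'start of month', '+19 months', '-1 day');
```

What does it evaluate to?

2018-09-30

`start of month` rewinds 2017-03-30 to 2017-03-01.
Adding +19 months to 2017-03-01 gives 2018-10-01.
Going back 1 day from 2018-10-01 reaches 2018-09-30 (last day of September, 30 days).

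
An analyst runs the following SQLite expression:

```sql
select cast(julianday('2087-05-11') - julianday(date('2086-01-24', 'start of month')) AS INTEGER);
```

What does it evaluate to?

495

`start of month` rewinds 2086-01-24 to 2086-01-01.
30 days remain in January 2086 after the 1st (31 − 1).
Full months from February 2086 through April 2087 contribute their day counts.
Then 11 days into May 2087.
Total: 30 + 28 + 31 + 30 + 31 + 30 + 31 + 31 + 30 + 31 + 30 + 31 + 31 + 28 + 31 + 30 + 11 = 495.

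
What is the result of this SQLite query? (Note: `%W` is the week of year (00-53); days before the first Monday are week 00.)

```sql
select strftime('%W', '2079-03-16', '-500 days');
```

First apply '-500 days': 2079-03-16 → 2077-11-01.
2077-11-01 is a Monday. SQLite's %W counts Mondays since the year started; the result is 44.

44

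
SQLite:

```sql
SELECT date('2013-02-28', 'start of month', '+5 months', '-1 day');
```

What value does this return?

`start of month` rewinds 2013-02-28 to 2013-02-01.
Adding +5 months to 2013-02-01 gives 2013-07-01.
Going back 1 day from 2013-07-01 reaches 2013-06-30 (last day of June, 30 days).

2013-06-30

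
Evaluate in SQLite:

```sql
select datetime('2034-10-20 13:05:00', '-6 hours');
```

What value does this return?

-6 hours from 2034-10-20 13:05:00 is 2034-10-20 07:05:00.

2034-10-20 07:05:00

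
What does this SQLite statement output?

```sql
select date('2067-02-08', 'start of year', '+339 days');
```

2067-12-06

`start of year` rewinds 2067-02-08 to 2067-01-01.
Applying '+339 days' to 2067-01-01: counting 339 days forward gives 2067-12-06.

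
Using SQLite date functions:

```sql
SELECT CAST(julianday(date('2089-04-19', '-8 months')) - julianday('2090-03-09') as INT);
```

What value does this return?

-567

Adding -8 months to 2089-04-19 gives 2088-08-19.
12 days remain in August 2088 after the 19th (31 − 19).
Full months from September 2088 through February 2090 contribute their day counts.
Then 9 days into March 2090.
Total: 12 + 30 + 31 + 30 + 31 + 31 + 28 + 31 + 30 + 31 + 30 + 31 + 31 + 30 + 31 + 30 + 31 + 31 + 28 + 9 = 567.
The subtraction is earlier − later, so the result is −567 → -567.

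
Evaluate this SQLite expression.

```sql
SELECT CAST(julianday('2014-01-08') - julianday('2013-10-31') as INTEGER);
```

0 days remain in October 2013 after the 31st (31 − 31).
November 2013: 30 days.
December 2013: 31 days.
Then 8 days into January 2014.
Total: 0 + 30 + 31 + 8 = 69.

69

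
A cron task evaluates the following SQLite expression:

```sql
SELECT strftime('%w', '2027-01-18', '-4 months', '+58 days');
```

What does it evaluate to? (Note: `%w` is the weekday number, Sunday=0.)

First apply '-4 months', '+58 days': 2027-01-18 → 2026-11-15.
2026-11-15 is a Sunday; with Sunday=0 that is 0.

0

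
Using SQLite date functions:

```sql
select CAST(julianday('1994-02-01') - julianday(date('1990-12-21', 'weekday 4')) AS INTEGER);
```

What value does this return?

`weekday 4` advances to the next Thursday; 1990-12-21 is a Friday, so it moves forward to 1990-12-27.
4 days remain in December 1990 after the 27th (31 − 27).
Full months from January 1991 through January 1994 contribute their day counts.
Then 1 day into February 1994.
Total: 4 + 31 + 28 + 31 + 30 + 31 + 30 + 31 + 31 + 30 + 31 + 30 + 31 + 31 + 29 + 31 + 30 + 31 + 30 + 31 + 31 + 30 + 31 + 30 + 31 + 31 + 28 + 31 + 30 + 31 + 30 + 31 + 31 + 30 + 31 + 30 + 31 + 31 + 1 = 1132.

1132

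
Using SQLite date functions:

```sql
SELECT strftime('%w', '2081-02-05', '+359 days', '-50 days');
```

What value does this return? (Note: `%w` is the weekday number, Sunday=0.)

First apply '+359 days', '-50 days': 2081-02-05 → 2081-12-11.
2081-12-11 is a Thursday; with Sunday=0 that is 4.

4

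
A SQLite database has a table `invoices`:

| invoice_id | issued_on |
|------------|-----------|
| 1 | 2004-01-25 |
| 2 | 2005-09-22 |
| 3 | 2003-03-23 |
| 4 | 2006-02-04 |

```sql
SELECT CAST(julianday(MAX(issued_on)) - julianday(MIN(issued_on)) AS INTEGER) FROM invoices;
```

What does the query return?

1049

MIN = 2003-03-23, MAX = 2006-02-04.
8 days remain in March 2003 after the 23rd (31 − 23).
Full months from April 2003 through January 2006 contribute their day counts.
Then 4 days into February 2006.
Total: 8 + 30 + 31 + 30 + 31 + 31 + 30 + 31 + 30 + 31 + 31 + 29 + 31 + 30 + 31 + 30 + 31 + 31 + 30 + 31 + 30 + 31 + 31 + 28 + 31 + 30 + 31 + 30 + 31 + 31 + 30 + 31 + 30 + 31 + 31 + 4 = 1049.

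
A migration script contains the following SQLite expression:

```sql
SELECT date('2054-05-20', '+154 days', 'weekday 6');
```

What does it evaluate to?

2054-10-24

Applying '+154 days' to 2054-05-20: counting 154 days forward gives 2054-10-21.
`weekday 6` advances to the next Saturday; 2054-10-21 is a Wednesday, so it moves forward to 2054-10-24.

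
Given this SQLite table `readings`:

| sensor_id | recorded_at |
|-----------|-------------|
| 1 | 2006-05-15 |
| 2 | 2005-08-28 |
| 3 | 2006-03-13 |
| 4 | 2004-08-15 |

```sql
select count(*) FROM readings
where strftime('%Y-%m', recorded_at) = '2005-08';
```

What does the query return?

Rows with year-month 2005-08: 2005-08-28 → 1.

1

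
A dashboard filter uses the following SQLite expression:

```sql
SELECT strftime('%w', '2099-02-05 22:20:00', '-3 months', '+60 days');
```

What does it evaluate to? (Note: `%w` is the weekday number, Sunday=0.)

0

First apply '-3 months', '+60 days': 2099-02-05 22:20:00 → 2099-01-04 22:20:00.
2099-01-04 is a Sunday; with Sunday=0 that is 0.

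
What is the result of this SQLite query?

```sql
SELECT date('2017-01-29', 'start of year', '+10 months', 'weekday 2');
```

2017-11-07

`start of year` rewinds 2017-01-29 to 2017-01-01.
Adding +10 months to 2017-01-01 gives 2017-11-01.
`weekday 2` advances to the next Tuesday; 2017-11-01 is a Wednesday, so it moves forward to 2017-11-07.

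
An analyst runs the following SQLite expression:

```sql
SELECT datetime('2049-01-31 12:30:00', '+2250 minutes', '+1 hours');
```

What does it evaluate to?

2049-02-02 03:00:00

2250 minutes = 37h 30m; +2250 minutes from 2049-01-31 12:30:00 is 2049-02-02 02:00:00 (crosses midnight).
+1 hours from 2049-02-02 02:00:00 is 2049-02-02 03:00:00.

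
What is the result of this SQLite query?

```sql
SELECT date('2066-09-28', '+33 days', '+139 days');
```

2067-03-19

September 2066 has 30 days; 2 remain after the 28th, so 3 days reach 2066-10-01.
Advancing 30 more days within October lands on 2066-10-31.
Applying '+139 days' to 2066-10-31: counting 139 days forward gives 2067-03-19.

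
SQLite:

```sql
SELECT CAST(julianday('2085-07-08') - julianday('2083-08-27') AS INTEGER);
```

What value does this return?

681

4 days remain in August 2083 after the 27th (31 − 27).
Full months from September 2083 through June 2085 contribute their day counts.
Then 8 days into July 2085.
Total: 4 + 30 + 31 + 30 + 31 + 31 + 29 + 31 + 30 + 31 + 30 + 31 + 31 + 30 + 31 + 30 + 31 + 31 + 28 + 31 + 30 + 31 + 30 + 8 = 681.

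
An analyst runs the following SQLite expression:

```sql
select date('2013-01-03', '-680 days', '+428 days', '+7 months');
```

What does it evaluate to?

Applying '-680 days' to 2013-01-03: counting 680 days back gives 2011-02-23.
Applying '+428 days' to 2011-02-23: counting 428 days forward gives 2012-04-26.
Adding +7 months to 2012-04-26 gives 2012-11-26.

2012-11-26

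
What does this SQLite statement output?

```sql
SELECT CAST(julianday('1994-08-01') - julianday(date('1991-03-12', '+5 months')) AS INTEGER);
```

1085

Adding +5 months to 1991-03-12 gives 1991-08-12.
19 days remain in August 1991 after the 12th (31 − 12).
Full months from September 1991 through July 1994 contribute their day counts.
Then 1 day into August 1994.
Total: 19 + 30 + 31 + 30 + 31 + 31 + 29 + 31 + 30 + 31 + 30 + 31 + 31 + 30 + 31 + 30 + 31 + 31 + 28 + 31 + 30 + 31 + 30 + 31 + 31 + 30 + 31 + 30 + 31 + 31 + 28 + 31 + 30 + 31 + 30 + 31 + 1 = 1085.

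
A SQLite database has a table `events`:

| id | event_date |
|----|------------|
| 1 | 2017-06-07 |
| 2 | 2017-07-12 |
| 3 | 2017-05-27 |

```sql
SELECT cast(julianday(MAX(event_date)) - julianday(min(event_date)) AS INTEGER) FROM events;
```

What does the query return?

MIN = 2017-05-27, MAX = 2017-07-12.
4 days remain in May 2017 after the 27th (31 − 27).
June 2017: 30 days.
Then 12 days into July 2017.
Total: 4 + 30 + 12 = 46.

46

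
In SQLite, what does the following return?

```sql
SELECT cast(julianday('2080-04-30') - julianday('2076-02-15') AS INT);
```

14 days remain in February 2076 after the 15th (29 − 15).
Full months from March 2076 through March 2080 contribute their day counts.
Then 30 days into April 2080.
Total: 14 + 31 + 30 + 31 + 30 + 31 + 31 + 30 + 31 + 30 + 31 + 31 + 28 + 31 + 30 + 31 + 30 + 31 + 31 + 30 + 31 + 30 + 31 + 31 + 28 + 31 + 30 + 31 + 30 + 31 + 31 + 30 + 31 + 30 + 31 + 31 + 28 + 31 + 30 + 31 + 30 + 31 + 31 + 30 + 31 + 30 + 31 + 31 + 29 + 31 + 30 = 1536.

1536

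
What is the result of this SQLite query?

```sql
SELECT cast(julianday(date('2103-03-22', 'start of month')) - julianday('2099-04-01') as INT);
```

1429

`start of month` rewinds 2103-03-22 to 2103-03-01.
29 days remain in April 2099 after the 1st (30 − 1).
Full months from May 2099 through February 2103 contribute their day counts.
Then 1 day into March 2103.
Total: 29 + 31 + 30 + 31 + 31 + 30 + 31 + 30 + 31 + 31 + 28 + 31 + 30 + 31 + 30 + 31 + 31 + 30 + 31 + 30 + 31 + 31 + 28 + 31 + 30 + 31 + 30 + 31 + 31 + 30 + 31 + 30 + 31 + 31 + 28 + 31 + 30 + 31 + 30 + 31 + 31 + 30 + 31 + 30 + 31 + 31 + 28 + 1 = 1429.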